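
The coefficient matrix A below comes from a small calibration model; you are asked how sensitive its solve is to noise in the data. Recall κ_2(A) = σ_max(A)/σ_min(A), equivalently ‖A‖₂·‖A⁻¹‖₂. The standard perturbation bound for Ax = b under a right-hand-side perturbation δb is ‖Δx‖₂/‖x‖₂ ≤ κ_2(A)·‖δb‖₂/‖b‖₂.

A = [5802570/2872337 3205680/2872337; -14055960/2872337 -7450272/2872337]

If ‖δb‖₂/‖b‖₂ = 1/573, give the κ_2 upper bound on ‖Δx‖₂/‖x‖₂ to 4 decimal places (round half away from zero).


0.2835

AᵀA = [1368283018500/48818460601 729715430880/48818460601; 729715430880/48818460601 389248148736/48818460601]; tr = 6081422724/168922009, det = 8294400/168922009
eigenvalues of AᵀA: λ = (tr ± √(tr²−4·det))/2 = 36, 230400/168922009
κ_2(A) = √(λ_max/λ_min) = √(36 / (230400/168922009)) = 162.4625
perturbation bound = 162.4625·1/573 = 0.2835


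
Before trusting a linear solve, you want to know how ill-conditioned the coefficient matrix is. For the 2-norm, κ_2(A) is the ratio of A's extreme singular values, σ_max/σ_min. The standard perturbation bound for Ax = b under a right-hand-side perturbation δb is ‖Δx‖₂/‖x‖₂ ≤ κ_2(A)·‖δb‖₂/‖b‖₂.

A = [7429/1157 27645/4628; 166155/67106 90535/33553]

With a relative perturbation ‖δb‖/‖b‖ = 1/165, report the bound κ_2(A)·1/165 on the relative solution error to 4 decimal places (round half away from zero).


M = AᵀA = [1261933621/26646244 1200034395/26646244; 1200034395/26646244 4579149625/106584976]. tr(M)=11446949/126736, det(M)=3258025/506944
eigenvalues of AᵀA: λ = (tr ± √(tr²−4·det))/2 = 361/4, 9025/126736
σ_max=√(361/4)=(19/2), σ_min=√(9025/126736)=(95/356) → κ = 35.6000
worst-case relative error ≤ 35.6000 × 1/165 = 0.2158

0.2158


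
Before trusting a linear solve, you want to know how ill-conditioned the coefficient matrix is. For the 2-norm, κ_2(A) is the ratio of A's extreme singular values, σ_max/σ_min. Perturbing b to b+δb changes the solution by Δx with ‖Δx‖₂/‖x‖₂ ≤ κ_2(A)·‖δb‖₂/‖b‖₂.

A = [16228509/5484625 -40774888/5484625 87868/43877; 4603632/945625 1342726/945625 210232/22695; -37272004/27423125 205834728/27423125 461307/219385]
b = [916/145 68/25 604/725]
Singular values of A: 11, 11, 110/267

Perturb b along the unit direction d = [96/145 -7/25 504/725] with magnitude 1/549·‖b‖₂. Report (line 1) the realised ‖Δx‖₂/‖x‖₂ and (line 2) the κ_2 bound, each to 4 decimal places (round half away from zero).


largest singular value 11, smallest 110/267
condition number: 11 ÷ (110/267) = 26.7000
worst-case relative error ≤ 26.7000 × 1/549 = 0.0486
solve Ax = b  →  x = [-7.9581 -2.6999 4.8898]
‖b‖₂ = 6.9282 and ‖x‖₂ = 9.7227
δb = ε·‖b‖·d = [0.0084 -0.0035 0.0088]; solving A·Δx = δb gives ‖Δx‖ = 0.0306
dividing the unrounded norms, ‖Δx‖/‖x‖ = 0.0032
tightness: 0.0032 against a bound of 0.0486 (unrounded ratio ≈ 0.0648)

0.0032
0.0486


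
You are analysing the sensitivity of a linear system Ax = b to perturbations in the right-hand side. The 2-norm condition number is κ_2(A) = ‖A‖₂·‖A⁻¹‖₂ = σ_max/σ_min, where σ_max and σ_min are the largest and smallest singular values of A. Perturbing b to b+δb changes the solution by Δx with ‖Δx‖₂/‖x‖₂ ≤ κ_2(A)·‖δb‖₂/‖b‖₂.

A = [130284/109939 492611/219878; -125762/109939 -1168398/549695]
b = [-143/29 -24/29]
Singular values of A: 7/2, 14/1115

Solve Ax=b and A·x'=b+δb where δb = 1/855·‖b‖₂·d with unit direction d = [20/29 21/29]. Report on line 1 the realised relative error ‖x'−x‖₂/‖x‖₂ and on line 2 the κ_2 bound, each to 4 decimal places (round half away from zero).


0.0015
0.3260

from the listed singular values, σ₁ = 7/2, σ_n = 14/1115
κ = σ_max/σ_min = (7/2)/(14/1115) = 278.7500
κ_2(A)·‖δb‖/‖b‖ = 0.3260
solve Ax = b  →  x = [280.6891 -150.6723]
‖b‖ = 5.0000, ‖x‖ = 318.5726
Δx = A⁻¹·δb where δb = 1/855·5.0000·d; ‖Δx‖ = 0.4657
realised ‖Δx‖/‖x‖ = 0.0015
realised/bound (from unrounded values) ≈ 0.0045


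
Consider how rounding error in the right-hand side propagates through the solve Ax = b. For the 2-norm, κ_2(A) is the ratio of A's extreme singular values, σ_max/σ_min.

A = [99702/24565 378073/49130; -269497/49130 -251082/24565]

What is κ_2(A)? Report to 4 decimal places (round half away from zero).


form AᵀA = [4495623529/96550276 2107209600/24137569; 2107209600/24137569 15804315049/96550276] with trace 35121001/167042 and determinant 707281/1336336
eigenvalues of AᵀA: λ = (tr ± √(tr²−4·det))/2 = 841/4, 841/334084
κ_2(A) = √(λ_max/λ_min) = √((841/4) / (841/334084)) = 289.0000

289.0000


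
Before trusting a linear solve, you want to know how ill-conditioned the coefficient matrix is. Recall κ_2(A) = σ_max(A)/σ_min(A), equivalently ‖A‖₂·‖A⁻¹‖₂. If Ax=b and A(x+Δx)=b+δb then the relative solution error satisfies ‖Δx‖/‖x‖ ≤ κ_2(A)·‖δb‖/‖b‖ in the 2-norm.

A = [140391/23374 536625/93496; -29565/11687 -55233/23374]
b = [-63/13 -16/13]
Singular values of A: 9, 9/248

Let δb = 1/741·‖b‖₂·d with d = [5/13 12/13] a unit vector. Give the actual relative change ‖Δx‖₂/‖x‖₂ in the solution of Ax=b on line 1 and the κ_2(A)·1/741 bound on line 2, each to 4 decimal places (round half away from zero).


0.0022
0.3347

from the listed singular values, σ₁ = 9, σ_n = 9/248
κ_2(A) = 9 / (9/248) = 248.0000
bound on ‖Δx‖/‖x‖: κ·ε = 248.0000·1/741 = 0.3347
solve Ax = b  →  x = [56.6897 -60.1686]
‖b‖ = 5.0000, ‖x‖ = 82.6679
re-solving with b+δb shifts x by Δx of norm 0.1859
realised ‖Δx‖/‖x‖ = 0.0022
tightness: 0.0022 against a bound of 0.3347 (unrounded ratio ≈ 0.0067)


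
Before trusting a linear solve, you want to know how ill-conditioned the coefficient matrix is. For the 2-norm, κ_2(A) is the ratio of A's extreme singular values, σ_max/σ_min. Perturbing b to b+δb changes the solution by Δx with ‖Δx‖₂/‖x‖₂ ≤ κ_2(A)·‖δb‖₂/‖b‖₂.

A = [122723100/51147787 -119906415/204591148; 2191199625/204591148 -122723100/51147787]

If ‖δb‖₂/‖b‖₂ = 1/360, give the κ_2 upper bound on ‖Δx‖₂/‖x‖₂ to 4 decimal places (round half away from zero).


0.6762

M = AᵀA = [2999602108850625/24900379440784 -42181156701000/1556273715049; -42181156701000/1556273715049 151905352014225/24900379440784]. tr(M)=937390678425/7406418632, det(M)=64072265625/237005396224
solving λ² − 937390678425/7406418632·λ + 64072265625/237005396224 = 0 gives λ = 2025/16, 31640625/14812837264
σ_max=√(2025/16)=(45/4), σ_min=√(31640625/14812837264)=(5625/121708) → κ = 243.4160
bound on ‖Δx‖/‖x‖: κ·ε = 243.4160·1/360 = 0.6762


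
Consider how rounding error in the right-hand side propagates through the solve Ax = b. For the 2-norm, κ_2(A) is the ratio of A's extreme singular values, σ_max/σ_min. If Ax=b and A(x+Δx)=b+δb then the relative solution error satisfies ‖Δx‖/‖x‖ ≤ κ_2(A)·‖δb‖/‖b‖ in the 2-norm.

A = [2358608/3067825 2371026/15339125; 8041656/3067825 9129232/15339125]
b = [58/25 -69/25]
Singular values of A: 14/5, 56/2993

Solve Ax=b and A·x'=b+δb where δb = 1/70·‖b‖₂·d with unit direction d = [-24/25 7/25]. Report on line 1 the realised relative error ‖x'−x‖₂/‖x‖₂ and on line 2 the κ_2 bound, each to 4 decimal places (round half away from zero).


0.0172
2.1379

from the listed singular values, σ₁ = 14/5, σ_n = 56/2993
κ = σ_max/σ_min = (14/5)/(56/2993) = 149.6500
bound on ‖Δx‖/‖x‖: κ·ε = 149.6500·1/70 = 2.1379
solve Ax = b  →  x = [34.4996 -156.5854]
‖b‖ = 3.6056, ‖x‖ = 160.3409
re-solving with b+δb shifts x by Δx of norm 2.7529
dividing the unrounded norms, ‖Δx‖/‖x‖ = 0.0172
tightness: 0.0172 against a bound of 2.1379 (unrounded ratio ≈ 0.0080)


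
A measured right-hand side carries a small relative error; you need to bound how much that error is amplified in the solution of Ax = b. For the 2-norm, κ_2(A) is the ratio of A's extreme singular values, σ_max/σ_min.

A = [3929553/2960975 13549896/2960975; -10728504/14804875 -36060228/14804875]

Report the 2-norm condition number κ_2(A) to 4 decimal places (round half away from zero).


348.3500

AᵀA = [1734032759769/758423265625 5944630319208/758423265625; 5944630319208/758423265625 20381771915856/758423265625]; tr = 35385287481/1213477225, det = 8503056/1213477225
char-poly roots: 729/25 and 11664/48539089
κ = σ_max/σ_min = (27/5)/(108/6967) = 348.3500


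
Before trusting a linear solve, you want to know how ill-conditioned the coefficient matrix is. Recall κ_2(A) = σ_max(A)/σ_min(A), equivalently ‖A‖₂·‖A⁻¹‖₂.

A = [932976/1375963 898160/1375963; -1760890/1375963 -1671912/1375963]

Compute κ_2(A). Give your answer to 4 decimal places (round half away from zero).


348.8750

form AᵀA = [13741099684/6551121721 13086556560/6551121721; 13086556560/6551121721 12463602496/6551121721] with trace 31158980/7789681 and determinant 1024/7789681
solving λ² − 31158980/7789681·λ + 1024/7789681 = 0 gives λ = 4, 256/7789681
so κ_2 = √(4 / (256/7789681)) = 348.8750


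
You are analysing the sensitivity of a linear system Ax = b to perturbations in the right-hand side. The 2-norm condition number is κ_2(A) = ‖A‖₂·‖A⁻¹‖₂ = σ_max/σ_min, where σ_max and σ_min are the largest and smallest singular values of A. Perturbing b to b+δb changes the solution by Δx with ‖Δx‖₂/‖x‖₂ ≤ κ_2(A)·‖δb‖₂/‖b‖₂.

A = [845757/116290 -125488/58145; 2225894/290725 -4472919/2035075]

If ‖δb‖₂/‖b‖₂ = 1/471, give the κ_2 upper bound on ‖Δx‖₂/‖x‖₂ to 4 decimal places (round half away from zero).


AᵀA = [44828821609/402002500 -22880885346/703504375; -22880885346/703504375 46726957321/4924530625]; tr = 3813632141/31516996, det = 9150625/31516996
eigenvalues of AᵀA: λ = (tr ± √(tr²−4·det))/2 = 121, 75625/31516996
so κ_2 = √(121 / (75625/31516996)) = 224.5600
κ_2(A)·‖δb‖/‖b‖ = 0.4768

0.4768


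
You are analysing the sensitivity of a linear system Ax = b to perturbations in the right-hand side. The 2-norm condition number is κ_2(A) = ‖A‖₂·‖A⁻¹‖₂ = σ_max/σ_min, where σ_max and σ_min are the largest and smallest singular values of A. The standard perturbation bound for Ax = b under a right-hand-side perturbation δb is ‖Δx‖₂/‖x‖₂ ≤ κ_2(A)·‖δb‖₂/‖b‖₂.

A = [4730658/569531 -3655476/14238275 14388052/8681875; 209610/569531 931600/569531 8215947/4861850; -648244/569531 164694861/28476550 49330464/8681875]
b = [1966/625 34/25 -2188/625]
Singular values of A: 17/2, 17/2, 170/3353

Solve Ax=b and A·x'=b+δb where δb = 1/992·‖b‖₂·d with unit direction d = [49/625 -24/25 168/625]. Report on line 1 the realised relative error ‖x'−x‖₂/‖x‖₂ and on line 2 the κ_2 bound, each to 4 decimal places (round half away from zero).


largest singular value 17/2, smallest 170/3353
κ_2(A) = (17/2) / (170/3353) = 167.6500
κ_2(A)·‖δb‖/‖b‖ = 0.1690
solve Ax = b  →  x = [6.6939 27.6068 -27.3753]
‖b‖ = 4.8990, ‖x‖ = 39.4506
re-solving with b+δb shifts x by Δx of norm 0.0974
relative error = 0.0025
realised/bound (from unrounded values) ≈ 0.0146

0.0025
0.1690


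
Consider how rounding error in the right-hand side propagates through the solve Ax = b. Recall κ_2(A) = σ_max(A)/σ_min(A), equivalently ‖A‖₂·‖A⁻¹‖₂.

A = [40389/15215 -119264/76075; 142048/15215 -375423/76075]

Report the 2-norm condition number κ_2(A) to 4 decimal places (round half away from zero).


M = AᵀA = [872356225/9259849 -465160320/9259849; -465160320/9259849 248266129/9259849]. tr(M)=3877586/32041, det(M)=75625/32041
solving λ² − 3877586/32041·λ + 75625/32041 = 0 gives λ = 121, 625/32041
σ_max=√121=11, σ_min=√(625/32041)=(25/179) → κ = 78.7600

78.7600


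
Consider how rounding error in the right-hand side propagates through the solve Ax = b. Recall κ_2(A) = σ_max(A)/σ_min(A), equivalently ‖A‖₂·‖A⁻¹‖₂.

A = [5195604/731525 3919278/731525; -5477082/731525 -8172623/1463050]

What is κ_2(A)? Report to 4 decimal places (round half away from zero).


AᵀA = [13553561988/127260125 10165060551/127260125; 10165060551/127260125 30495773333/509040500]; tr = 16942004257/101808100, det = 123076836/636300625
λ_max, λ_min = (16942004257/101808100 ± √11480939556166269289/414595569024400)/2 = 16641/100, 29584/25452025
σ_max=√(16641/100)=(129/10), σ_min=√(29584/25452025)=(172/5045) → κ = 378.3750

378.3750


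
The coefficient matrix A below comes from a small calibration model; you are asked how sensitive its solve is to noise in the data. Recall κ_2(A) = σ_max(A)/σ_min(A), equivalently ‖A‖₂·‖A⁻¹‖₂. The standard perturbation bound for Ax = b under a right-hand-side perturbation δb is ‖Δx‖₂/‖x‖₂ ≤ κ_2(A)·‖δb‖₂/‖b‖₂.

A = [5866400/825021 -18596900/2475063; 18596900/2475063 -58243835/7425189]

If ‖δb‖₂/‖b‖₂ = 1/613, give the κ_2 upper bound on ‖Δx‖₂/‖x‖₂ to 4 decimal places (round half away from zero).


0.5401

M = AᵀA = [779520250000/7284110409 -2455441691500/21852331227; -2455441691500/21852331227 7734775888225/65556993681]. tr(M)=17539189225/77951241, det(M)=4000000/8661249
solving λ² − 17539189225/77951241·λ + 4000000/8661249 = 0 gives λ = 225, 160000/77951241
so κ_2 = √(225 / (160000/77951241)) = 331.0875
perturbation bound = 331.0875·1/613 = 0.5401


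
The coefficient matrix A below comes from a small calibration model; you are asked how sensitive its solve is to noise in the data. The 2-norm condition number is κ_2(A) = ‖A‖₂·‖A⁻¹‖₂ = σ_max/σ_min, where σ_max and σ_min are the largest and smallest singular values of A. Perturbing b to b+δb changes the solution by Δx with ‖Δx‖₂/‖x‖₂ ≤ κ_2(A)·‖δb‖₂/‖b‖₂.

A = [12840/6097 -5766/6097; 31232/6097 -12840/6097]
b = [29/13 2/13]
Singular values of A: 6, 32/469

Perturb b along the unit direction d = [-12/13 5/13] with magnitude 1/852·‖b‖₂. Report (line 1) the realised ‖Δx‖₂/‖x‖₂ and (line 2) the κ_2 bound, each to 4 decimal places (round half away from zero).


σ_max = 6, σ_min = 32/469
κ = σ_max/σ_min = 6/(32/469) = 87.9375
bound on ‖Δx‖/‖x‖: κ·ε = 87.9375·1/852 = 0.1032
solve Ax = b  →  x = [-11.1202 -27.1218]
‖b‖₂ = 2.2361 and ‖x‖₂ = 29.3130
with δb = [-0.0024 0.0010], A·Δx = δb → ‖Δx‖ = 0.0385
realised ‖Δx‖/‖x‖ = 0.0013
tightness: 0.0013 against a bound of 0.1032 (unrounded ratio ≈ 0.0127)

0.0013
0.1032


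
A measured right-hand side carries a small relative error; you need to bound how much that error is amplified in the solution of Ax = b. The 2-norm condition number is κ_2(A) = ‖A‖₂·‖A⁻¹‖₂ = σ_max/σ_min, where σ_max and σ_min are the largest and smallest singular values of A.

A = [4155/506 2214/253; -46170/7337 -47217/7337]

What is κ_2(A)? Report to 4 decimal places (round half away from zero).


101.2000

AᵀA = [23045720625/215326276 6048259875/53831569; 6048259875/53831569 6351855525/53831569]; tr = 57613725/256036, det = 1265625/256036
char-poly roots: 225 and 5625/256036
κ = σ_max/σ_min = 15/(75/506) = 101.2000


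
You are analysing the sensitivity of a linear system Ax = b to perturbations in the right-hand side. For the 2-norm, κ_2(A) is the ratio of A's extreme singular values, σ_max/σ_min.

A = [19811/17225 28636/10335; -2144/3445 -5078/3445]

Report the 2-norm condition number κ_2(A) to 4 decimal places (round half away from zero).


397.5000

M = AᵀA = [39030317/22823125 56201252/13693875; 56201252/13693875 80930404/8216325]. tr(M)=182656381/15800625, det(M)=334084/395015625
char-poly roots: 289/25 and 1156/15800625
so κ_2 = √((289/25) / (1156/15800625)) = 397.5000


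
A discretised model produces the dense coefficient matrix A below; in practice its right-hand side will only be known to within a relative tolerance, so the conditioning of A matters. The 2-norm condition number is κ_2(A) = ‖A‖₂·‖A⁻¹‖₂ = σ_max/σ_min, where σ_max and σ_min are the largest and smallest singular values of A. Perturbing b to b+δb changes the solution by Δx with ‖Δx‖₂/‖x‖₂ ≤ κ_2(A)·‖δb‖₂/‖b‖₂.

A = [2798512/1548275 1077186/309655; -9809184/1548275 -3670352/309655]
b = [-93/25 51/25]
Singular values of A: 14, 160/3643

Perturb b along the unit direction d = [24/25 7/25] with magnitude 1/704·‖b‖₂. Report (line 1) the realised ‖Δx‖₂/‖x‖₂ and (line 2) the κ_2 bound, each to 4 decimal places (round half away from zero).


σ_max = 14, σ_min = 160/3643
κ = σ_max/σ_min = 14/(160/3643) = 318.7625
κ_2(A)·‖δb‖/‖b‖ = 0.4528
solve Ax = b  →  x = [60.1694 -32.3332]
‖b‖ = 4.2426, ‖x‖ = 68.3066
with δb = [0.0058 0.0017], A·Δx = δb → ‖Δx‖ = 0.1372
relative error = 0.0020
realised/bound (from unrounded values) ≈ 0.0044

0.0020
0.4528


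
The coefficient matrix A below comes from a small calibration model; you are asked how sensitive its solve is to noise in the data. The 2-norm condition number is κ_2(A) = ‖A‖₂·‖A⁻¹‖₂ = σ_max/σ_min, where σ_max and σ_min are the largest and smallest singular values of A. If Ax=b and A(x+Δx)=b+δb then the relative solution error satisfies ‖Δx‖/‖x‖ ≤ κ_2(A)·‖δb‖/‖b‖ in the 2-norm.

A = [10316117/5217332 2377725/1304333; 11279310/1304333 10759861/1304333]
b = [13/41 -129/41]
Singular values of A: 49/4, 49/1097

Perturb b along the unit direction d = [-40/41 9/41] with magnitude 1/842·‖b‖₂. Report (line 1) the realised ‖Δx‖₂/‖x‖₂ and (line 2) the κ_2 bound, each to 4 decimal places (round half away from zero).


0.0038
0.3257

from the listed singular values, σ₁ = 49/4, σ_n = 49/1097
κ = σ_max/σ_min = (49/4)/(49/1097) = 274.2500
κ_2(A)·‖δb‖/‖b‖ = 0.3257
solve Ax = b  →  x = [15.2625 -16.3807]
‖b‖ = 3.1623, ‖x‖ = 22.3891
δb = ε·‖b‖·d = [-0.0037 0.0008]; solving A·Δx = δb gives ‖Δx‖ = 0.0841
relative error = 0.0038
realised/bound (from unrounded values) ≈ 0.0115


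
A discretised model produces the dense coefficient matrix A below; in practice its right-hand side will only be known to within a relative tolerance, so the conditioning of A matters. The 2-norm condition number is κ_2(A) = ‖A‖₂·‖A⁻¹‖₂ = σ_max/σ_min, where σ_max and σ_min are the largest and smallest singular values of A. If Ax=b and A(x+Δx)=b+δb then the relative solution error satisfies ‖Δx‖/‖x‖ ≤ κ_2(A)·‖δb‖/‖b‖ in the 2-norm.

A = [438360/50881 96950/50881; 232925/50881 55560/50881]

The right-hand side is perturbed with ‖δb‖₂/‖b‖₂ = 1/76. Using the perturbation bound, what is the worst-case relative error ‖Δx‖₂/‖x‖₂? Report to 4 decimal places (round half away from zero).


form AᵀA = [852642025/8958049 191835000/8958049; 191835000/8958049 43204900/8958049] with trace 532925/5329 and determinant 2500/5329
λ_max, λ_min = (532925/5329 ± √283955765625/28398241)/2 = 100, 25/5329
σ_max=√100=10, σ_min=√(25/5329)=(5/73) → κ = 146.0000
κ_2(A)·‖δb‖/‖b‖ = 1.9211

1.9211


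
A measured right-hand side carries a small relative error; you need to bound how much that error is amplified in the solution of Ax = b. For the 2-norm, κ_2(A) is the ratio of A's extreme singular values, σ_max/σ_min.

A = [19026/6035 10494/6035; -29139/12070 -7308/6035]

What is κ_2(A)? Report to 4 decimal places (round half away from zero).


53.2500

M = AᵀA = [91881441/5827396 12245310/1456849; 12245310/1456849 6541236/1456849]. tr(M)=408465/20164, det(M)=729/5041
eigenvalues of AᵀA: λ = (tr ± √(tr²−4·det))/2 = 81/4, 36/5041
κ = σ_max/σ_min = (9/2)/(6/71) = 53.2500


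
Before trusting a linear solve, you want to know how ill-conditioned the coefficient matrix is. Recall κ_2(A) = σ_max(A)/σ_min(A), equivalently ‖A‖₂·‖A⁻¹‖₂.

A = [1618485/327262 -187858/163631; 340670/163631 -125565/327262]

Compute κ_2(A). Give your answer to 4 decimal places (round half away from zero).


AᵀA = [18246851425/633730276 -1026099360/158432569; -1026099360/158432569 928574449/633730276]; tr = 5703577/188498, det = 366025/1507984
solving λ² − 5703577/188498·λ + 366025/1507984 = 0 gives λ = 121/4, 3025/376996
κ_2(A) = √(λ_max/λ_min) = √((121/4) / (3025/376996)) = 61.4000

61.4000


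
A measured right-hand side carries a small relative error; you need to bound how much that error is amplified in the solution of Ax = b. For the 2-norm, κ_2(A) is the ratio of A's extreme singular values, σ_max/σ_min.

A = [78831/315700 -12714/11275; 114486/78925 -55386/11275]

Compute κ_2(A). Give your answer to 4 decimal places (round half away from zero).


M = AᵀA = [128451537/59290000 -7842339/1058750; -7842339/1058750 1921032/75625]. tr(M)=2615265/94864, det(M)=81/484
eigenvalues of AᵀA: λ = (tr ± √(tr²−4·det))/2 = 441/16, 36/5929
κ_2(A) = √(λ_max/λ_min) = √((441/16) / (36/5929)) = 67.3750

67.3750


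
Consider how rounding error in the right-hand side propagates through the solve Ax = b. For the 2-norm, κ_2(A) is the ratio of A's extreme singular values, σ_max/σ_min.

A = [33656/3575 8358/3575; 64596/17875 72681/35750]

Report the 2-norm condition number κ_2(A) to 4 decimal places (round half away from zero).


10.3125

AᵀA = [192253264/1890625 55502202/1890625; 55502202/1890625 72592569/7562500]; tr = 1346569/12100, det = 345744/3025
solving λ² − 1346569/12100·λ + 345744/3025 = 0 gives λ = 441/4, 3136/3025
κ = σ_max/σ_min = (21/2)/(56/55) = 10.3125


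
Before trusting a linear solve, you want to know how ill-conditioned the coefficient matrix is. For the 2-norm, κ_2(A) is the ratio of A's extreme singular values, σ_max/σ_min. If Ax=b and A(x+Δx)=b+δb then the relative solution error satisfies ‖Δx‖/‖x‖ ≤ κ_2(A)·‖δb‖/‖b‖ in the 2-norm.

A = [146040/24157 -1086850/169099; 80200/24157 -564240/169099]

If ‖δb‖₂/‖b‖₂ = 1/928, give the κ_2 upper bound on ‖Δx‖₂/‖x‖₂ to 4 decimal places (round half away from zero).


form AᵀA = [96054400/2019241 -705798000/14134687; -705798000/14134687 5188960900/98942809] with trace 11766500/117649 and determinant 160000/117649
char-poly roots: 100 and 1600/117649
so κ_2 = √(100 / (1600/117649)) = 85.7500
κ_2(A)·‖δb‖/‖b‖ = 0.0924

0.0924


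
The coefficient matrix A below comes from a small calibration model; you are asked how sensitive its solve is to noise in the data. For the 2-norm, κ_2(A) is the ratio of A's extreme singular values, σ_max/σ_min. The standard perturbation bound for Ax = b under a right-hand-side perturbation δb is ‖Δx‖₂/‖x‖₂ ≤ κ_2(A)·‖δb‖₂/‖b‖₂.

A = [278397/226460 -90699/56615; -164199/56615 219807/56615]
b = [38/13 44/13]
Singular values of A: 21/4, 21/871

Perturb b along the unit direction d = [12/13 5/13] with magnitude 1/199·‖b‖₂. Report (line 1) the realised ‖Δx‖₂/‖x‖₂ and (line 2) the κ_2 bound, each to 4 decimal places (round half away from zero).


σ_max = 21/4, σ_min = 21/871
κ = σ_max/σ_min = (21/4)/(21/871) = 217.7500
bound on ‖Δx‖/‖x‖: κ·ε = 217.7500·1/199 = 1.0942
solve Ax = b  →  x = [132.4952 99.8476]
‖b‖₂ = 4.4721 and ‖x‖₂ = 165.9052
with δb = [0.0207 0.0086], A·Δx = δb → ‖Δx‖ = 0.9321
relative error = 0.0056
tightness: 0.0056 against a bound of 1.0942 (unrounded ratio ≈ 0.0051)

0.0056
1.0942


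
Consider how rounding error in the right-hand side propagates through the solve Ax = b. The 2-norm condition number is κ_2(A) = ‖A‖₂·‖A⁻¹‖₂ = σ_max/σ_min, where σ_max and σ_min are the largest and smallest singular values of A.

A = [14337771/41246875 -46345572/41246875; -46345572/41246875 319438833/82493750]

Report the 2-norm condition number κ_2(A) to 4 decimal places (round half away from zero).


form AᵀA = [3765573954009/2722087515625 -12906847864638/2722087515625; -12906847864638/2722087515625 177012505927089/10888350062500] with trace 307319682789/17421360100 and determinant 4862025/696854404
solving λ² − 307319682789/17421360100·λ + 4862025/696854404 = 0 gives λ = 441/25, 275625/696854404
κ_2(A) = √(λ_max/λ_min) = √((441/25) / (275625/696854404)) = 211.1840

211.1840


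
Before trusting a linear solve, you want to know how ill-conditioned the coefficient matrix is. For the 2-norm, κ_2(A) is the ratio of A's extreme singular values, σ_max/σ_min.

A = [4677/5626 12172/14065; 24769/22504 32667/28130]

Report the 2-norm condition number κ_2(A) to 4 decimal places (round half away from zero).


310.4000

form AᵀA = [963492625/506430016 252911295/126607504; 252911295/126607504 66390529/31651876] with trace 2408729/602176 and determinant 25/150544
eigenvalues of AᵀA: λ = (tr ± √(tr²−4·det))/2 = 4, 25/602176
so κ_2 = √(4 / (25/602176)) = 310.4000


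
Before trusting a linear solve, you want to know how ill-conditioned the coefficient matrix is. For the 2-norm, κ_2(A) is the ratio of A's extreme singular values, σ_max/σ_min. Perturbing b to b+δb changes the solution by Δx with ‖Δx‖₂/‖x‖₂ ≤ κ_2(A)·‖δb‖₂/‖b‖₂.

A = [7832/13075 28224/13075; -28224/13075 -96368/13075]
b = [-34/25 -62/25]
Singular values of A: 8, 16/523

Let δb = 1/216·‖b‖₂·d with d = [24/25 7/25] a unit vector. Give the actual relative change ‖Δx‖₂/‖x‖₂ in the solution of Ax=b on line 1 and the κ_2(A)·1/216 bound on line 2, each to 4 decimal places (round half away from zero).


from the listed singular values, σ₁ = 8, σ_n = 16/523
κ_2(A) = 8 / (16/523) = 261.5000
bound on ‖Δx‖/‖x‖: κ·ε = 261.5000·1/216 = 1.2106
solve Ax = b  →  x = [62.8300 -18.0650]
‖b‖ = 2.8284, ‖x‖ = 65.3755
with δb = [0.0126 0.0037], A·Δx = δb → ‖Δx‖ = 0.4280
relative error = 0.0065
realised/bound (from unrounded values) ≈ 0.0054

0.0065
1.2106


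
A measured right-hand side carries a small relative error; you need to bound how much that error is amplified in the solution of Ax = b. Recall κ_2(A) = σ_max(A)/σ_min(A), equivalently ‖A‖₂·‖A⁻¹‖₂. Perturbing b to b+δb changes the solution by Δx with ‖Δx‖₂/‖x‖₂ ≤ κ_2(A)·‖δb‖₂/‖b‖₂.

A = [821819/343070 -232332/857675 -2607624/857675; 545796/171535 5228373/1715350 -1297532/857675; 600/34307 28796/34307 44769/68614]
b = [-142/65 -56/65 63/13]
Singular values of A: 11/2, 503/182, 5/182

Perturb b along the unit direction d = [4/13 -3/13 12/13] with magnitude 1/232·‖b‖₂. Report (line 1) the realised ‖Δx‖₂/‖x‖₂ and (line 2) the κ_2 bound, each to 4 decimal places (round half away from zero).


0.0058
0.8629

σ_max = 11/2, σ_min = 5/182
κ_2(A) = (11/2) / (5/182) = 200.2000
bound on ‖Δx‖/‖x‖: κ·ε = 200.2000·1/232 = 0.8629
solve Ax = b  →  x = [100.1505 -62.5428 85.1995]
‖b‖ = 5.3852, ‖x‖ = 145.6045
δb = ε·‖b‖·d = [0.0071 -0.0054 0.0214]; solving A·Δx = δb gives ‖Δx‖ = 0.8449
dividing the unrounded norms, ‖Δx‖/‖x‖ = 0.0058
so the bound overstates the realised error by a factor of ≈ 148.7094 (computed from the unrounded values)


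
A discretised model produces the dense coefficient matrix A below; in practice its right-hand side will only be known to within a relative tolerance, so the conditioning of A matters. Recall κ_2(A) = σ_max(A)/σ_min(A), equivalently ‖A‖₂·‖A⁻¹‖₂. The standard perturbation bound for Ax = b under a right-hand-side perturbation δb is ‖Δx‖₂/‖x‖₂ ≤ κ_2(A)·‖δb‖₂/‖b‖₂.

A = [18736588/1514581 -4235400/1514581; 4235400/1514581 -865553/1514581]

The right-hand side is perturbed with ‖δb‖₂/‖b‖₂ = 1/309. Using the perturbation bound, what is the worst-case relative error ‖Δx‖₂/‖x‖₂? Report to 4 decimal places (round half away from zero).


form AᵀA = [219511209424/1364637481 -49388999400/1364637481; -49388999400/1364637481 11117070289/1364637481] with trace 137197073/811801 and determinant 456976/811801
solving λ² − 137197073/811801·λ + 456976/811801 = 0 gives λ = 169, 2704/811801
so κ_2 = √(169 / (2704/811801)) = 225.2500
bound on ‖Δx‖/‖x‖: κ·ε = 225.2500·1/309 = 0.7290

0.7290


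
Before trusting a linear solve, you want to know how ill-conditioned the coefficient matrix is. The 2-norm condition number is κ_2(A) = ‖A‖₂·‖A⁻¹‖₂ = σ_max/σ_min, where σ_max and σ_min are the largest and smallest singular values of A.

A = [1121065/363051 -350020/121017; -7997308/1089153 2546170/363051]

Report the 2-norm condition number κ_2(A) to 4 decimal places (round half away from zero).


288.9000

form AᵀA = [445372874881/7019255961 -141384983740/2339751987; -141384983740/2339751987 44885252500/779917329] with trace 1009916941/8346321 and determinant 1464100/8346321
λ_max, λ_min = (1009916941/8346321 ± √1019883348324493081/69661074235041)/2 = 121, 12100/8346321
σ_max=√121=11, σ_min=√(12100/8346321)=(110/2889) → κ = 288.9000


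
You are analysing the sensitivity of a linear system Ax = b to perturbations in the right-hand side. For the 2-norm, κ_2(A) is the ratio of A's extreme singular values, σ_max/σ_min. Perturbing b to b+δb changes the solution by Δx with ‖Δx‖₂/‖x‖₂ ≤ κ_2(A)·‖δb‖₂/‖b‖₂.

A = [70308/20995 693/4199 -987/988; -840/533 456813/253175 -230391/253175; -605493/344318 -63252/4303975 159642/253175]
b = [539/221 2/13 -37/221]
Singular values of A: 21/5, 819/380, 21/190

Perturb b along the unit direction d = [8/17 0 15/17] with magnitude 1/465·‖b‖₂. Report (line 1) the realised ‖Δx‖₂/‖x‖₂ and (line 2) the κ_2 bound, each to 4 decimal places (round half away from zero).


from the listed singular values, σ₁ = 21/5, σ_n = 21/190
κ = σ_max/σ_min = (21/5)/(21/190) = 38.0000
κ_2(A)·‖δb‖/‖b‖ = 0.0817
solve Ax = b  →  x = [2.4506 5.6046 6.6995]
‖b‖ = 2.4495, ‖x‖ = 9.0720
re-solving with b+δb shifts x by Δx of norm 0.0477
dividing the unrounded norms, ‖Δx‖/‖x‖ = 0.0053
so the bound overstates the realised error by a factor of ≈ 15.5553 (computed from the unrounded values)

0.0053
0.0817


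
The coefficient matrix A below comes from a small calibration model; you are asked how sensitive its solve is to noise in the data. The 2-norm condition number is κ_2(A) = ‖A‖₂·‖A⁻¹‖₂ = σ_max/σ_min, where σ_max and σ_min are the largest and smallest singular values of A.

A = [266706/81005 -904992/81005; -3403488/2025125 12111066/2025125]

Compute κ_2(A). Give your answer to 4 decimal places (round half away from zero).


190.6000

M = AᵀA = [193914488196/14190765625 -664616316672/14190765625; -664616316672/14190765625 2278752576804/14190765625]. tr(M)=3956267304/22705225, det(M)=18974736/22705225
eigenvalues of AᵀA: λ = (tr ± √(tr²−4·det))/2 = 4356/25, 4356/908209
κ_2(A) = √(λ_max/λ_min) = √((4356/25) / (4356/908209)) = 190.6000


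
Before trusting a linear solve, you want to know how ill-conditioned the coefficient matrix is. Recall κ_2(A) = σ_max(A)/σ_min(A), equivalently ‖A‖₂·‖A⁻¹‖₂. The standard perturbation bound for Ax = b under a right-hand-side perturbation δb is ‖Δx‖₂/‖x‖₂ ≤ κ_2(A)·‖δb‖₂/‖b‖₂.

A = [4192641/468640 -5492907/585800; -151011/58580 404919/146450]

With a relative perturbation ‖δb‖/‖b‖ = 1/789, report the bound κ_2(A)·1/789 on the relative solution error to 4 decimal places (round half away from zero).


0.4096

form AᵀA = [761508606825/8784937984 -199891985895/2196234496; -199891985895/2196234496 52472604249/549058624] with trace 1903769649/10445824 and determinant 13286025/41783296
λ_max, λ_min = (1903769649/10445824 ± √3624200092974773601/109115239038976)/2 = 729/4, 18225/10445824
so κ_2 = √((729/4) / (18225/10445824)) = 323.2000
bound on ‖Δx‖/‖x‖: κ·ε = 323.2000·1/789 = 0.4096


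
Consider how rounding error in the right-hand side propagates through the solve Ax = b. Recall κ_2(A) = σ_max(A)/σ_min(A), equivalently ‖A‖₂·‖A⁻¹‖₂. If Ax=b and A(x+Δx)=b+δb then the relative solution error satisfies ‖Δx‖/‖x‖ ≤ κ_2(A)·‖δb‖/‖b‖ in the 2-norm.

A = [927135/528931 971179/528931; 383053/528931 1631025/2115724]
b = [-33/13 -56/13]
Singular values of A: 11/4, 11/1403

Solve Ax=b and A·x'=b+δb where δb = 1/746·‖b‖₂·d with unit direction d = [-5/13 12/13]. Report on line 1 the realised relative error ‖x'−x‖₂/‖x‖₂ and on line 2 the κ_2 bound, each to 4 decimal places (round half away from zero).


0.0022
0.4702

from the listed singular values, σ₁ = 11/4, σ_n = 11/1403
κ = σ_max/σ_min = (11/4)/(11/1403) = 350.7500
perturbation bound = 350.7500·1/746 = 0.4702
solve Ax = b  →  x = [276.0784 -264.9404]
‖b‖₂ = 5.0000 and ‖x‖₂ = 382.6391
δb = ε·‖b‖·d = [-0.0026 0.0062]; solving A·Δx = δb gives ‖Δx‖ = 0.8549
relative error = 0.0022
so the bound overstates the realised error by a factor of ≈ 210.4515 (computed from the unrounded values)


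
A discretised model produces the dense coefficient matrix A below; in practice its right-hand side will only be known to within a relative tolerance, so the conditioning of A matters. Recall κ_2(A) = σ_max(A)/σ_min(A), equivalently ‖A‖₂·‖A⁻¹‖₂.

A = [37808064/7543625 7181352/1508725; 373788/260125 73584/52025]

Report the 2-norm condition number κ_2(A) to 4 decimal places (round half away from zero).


AᵀA = [2475123351696/91050045025 471431306304/18210009005; 471431306304/18210009005 89800799040/3642001801]; tr = 5612536656/108264025, det = 6718464/108264025
eigenvalues of AᵀA: λ = (tr ± √(tr²−4·det))/2 = 1296/25, 5184/4330561
κ_2(A) = √(λ_max/λ_min) = √((1296/25) / (5184/4330561)) = 208.1000

208.1000


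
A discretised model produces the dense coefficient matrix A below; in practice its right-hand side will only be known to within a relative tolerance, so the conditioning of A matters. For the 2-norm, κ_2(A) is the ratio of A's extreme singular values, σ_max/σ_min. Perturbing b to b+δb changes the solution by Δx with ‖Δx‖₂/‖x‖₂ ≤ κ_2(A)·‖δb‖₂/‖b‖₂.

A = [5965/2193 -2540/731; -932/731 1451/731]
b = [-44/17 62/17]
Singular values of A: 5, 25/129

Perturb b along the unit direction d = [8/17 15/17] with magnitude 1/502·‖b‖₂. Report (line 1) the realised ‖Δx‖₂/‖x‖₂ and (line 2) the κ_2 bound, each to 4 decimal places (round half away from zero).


from the listed singular values, σ₁ = 5, σ_n = 25/129
condition number: 5 ÷ (25/129) = 25.8000
κ_2(A)·‖δb‖/‖b‖ = 0.0514
solve Ax = b  →  x = [7.7760 6.8320]
‖b‖ = 4.4721, ‖x‖ = 10.3510
Δx = A⁻¹·δb where δb = 1/502·4.4721·d; ‖Δx‖ = 0.0460
dividing the unrounded norms, ‖Δx‖/‖x‖ = 0.0044
realised/bound (from unrounded values) ≈ 0.0864

0.0044
0.0514


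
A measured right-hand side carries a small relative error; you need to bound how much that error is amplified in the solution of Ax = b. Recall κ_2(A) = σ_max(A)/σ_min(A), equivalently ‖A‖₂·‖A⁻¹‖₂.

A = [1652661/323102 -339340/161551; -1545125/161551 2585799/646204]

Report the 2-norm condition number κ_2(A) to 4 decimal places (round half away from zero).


form AᵀA = [42494579389/361228036 -17705919195/361228036; -17705919195/361228036 29511358609/1444912144] with trace 1180412285/8549776 and determinant 4879681/34199104
λ_max, λ_min = (1180412285/8549776 ± √1393331442399419769/73098669650176)/2 = 2209/16, 2209/2137444
so κ_2 = √((2209/16) / (2209/2137444)) = 365.5000

365.5000


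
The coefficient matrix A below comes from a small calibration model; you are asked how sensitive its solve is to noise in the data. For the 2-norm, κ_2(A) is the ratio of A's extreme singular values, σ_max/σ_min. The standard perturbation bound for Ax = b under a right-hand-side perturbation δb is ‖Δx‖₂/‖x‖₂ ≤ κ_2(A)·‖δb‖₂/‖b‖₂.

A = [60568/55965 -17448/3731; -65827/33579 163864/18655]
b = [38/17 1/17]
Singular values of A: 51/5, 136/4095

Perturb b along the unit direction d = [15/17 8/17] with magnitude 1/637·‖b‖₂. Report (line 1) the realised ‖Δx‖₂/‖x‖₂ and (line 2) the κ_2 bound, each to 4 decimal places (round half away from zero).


largest singular value 51/5, smallest 136/4095
condition number: (51/5) ÷ (136/4095) = 307.1250
worst-case relative error ≤ 307.1250 × 1/637 = 0.4821
solve Ax = b  →  x = [58.7733 13.1235]
‖b‖₂ = 2.2361 and ‖x‖₂ = 60.2207
with δb = [0.0031 0.0017], A·Δx = δb → ‖Δx‖ = 0.1057
relative error = 0.0018
realised/bound (from unrounded values) ≈ 0.0036

0.0018
0.4821


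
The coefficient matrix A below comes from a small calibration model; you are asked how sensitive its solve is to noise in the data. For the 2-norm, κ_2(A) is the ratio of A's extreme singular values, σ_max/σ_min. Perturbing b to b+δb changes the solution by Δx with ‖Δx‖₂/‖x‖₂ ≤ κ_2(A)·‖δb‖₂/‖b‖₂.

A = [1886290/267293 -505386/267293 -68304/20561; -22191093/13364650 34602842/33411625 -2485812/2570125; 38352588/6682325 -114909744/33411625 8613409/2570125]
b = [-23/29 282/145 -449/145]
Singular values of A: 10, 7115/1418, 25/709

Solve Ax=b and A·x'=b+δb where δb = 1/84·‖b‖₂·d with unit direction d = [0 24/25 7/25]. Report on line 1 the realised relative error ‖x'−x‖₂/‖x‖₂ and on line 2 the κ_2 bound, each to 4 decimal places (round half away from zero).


0.0445
3.3762

from the listed singular values, σ₁ = 10, σ_n = 25/709
condition number: 10 ÷ (25/709) = 283.6000
worst-case relative error ≤ 283.6000 × 1/84 = 3.3762
solve Ax = b  →  x = [10.2374 25.3497 7.5581]
‖b‖ = 3.7417, ‖x‖ = 28.3644
Δx = A⁻¹·δb where δb = 1/84·3.7417·d; ‖Δx‖ = 1.2633
dividing the unrounded norms, ‖Δx‖/‖x‖ = 0.0445
so the bound overstates the realised error by a factor of ≈ 75.8070 (computed from the unrounded values)


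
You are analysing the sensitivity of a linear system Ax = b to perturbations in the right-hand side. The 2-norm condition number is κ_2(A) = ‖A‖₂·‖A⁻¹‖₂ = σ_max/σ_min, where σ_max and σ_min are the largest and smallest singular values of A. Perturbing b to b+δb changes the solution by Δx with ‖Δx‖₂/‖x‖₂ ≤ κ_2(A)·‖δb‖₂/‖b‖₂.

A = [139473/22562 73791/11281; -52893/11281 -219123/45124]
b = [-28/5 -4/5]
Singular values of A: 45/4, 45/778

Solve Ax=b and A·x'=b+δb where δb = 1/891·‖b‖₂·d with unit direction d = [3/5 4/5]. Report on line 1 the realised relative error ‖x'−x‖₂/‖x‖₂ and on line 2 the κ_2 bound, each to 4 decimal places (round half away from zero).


0.0016
0.2183

from the listed singular values, σ₁ = 45/4, σ_n = 45/778
κ = σ_max/σ_min = (45/4)/(45/778) = 194.5000
worst-case relative error ≤ 194.5000 × 1/891 = 0.2183
solve Ax = b  →  x = [49.8330 -47.9510]
‖b‖₂ = 5.6569 and ‖x‖₂ = 69.1565
re-solving with b+δb shifts x by Δx of norm 0.1098
dividing the unrounded norms, ‖Δx‖/‖x‖ = 0.0016
so the bound overstates the realised error by a factor of ≈ 137.5341 (computed from the unrounded values)


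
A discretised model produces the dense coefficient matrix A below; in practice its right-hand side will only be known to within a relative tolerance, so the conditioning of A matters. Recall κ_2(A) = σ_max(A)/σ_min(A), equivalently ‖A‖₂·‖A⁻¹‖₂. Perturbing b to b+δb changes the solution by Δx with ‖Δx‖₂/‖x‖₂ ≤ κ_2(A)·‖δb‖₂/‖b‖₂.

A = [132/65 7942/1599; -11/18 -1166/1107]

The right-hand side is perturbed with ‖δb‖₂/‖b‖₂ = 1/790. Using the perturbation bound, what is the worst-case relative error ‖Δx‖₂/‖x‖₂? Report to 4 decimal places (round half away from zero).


0.0427

form AᵀA = [6156601/1368900 2203289/205335; 2203289/205335 3176008/123201] with trace 2207161/72900 and determinant 14641/18225
solving λ² − 2207161/72900·λ + 14641/18225 = 0 gives λ = 121/4, 484/18225
κ_2(A) = √(λ_max/λ_min) = √((121/4) / (484/18225)) = 33.7500
κ_2(A)·‖δb‖/‖b‖ = 0.0427
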